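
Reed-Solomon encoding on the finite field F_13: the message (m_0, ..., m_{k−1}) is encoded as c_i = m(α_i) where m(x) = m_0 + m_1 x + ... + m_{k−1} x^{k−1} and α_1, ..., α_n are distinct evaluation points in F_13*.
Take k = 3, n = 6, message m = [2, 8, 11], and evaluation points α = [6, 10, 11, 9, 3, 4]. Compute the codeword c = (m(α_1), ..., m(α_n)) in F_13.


c = [4, 12, 4, 3, 8, 2]

Message polynomial: m(x) = 2 + 8·x + 11·x^2 (mod 13).
For each evaluation point α_i, compute m(α_i) mod 13:
  α_1 = 6: Horner steps 11 → 9 → 4, so m(6) = 4.
  α_2 = 10: Horner steps 11 → 1 → 12, so m(10) = 12.
  α_3 = 11: Horner steps 11 → 12 → 4, so m(11) = 4.
  α_4 = 9: Horner steps 11 → 3 → 3, so m(9) = 3.
  α_5 = 3: Horner steps 11 → 2 → 8, so m(3) = 8.
  α_6 = 4: Horner steps 11 → 0 → 2, so m(4) = 2.
Codeword c = [4, 12, 4, 3, 8, 2] ∈ F_13^6.


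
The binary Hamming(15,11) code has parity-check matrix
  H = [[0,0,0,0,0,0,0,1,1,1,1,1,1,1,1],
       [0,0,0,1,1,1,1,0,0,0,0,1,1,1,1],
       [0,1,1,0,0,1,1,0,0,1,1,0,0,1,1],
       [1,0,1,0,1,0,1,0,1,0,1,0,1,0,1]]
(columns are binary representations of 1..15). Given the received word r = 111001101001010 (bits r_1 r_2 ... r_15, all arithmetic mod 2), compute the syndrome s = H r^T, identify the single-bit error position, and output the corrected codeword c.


s = (1, 0, 1, 0)^T, error position = 10, corrected codeword c = 111001101101010

Compute s = H r^T mod 2 one row at a time:
  s_1 = 0 + 1 + 0 + 0 + 1 + 0 + 1 + 0 = 3 ≡ 1 (mod 2).
  s_2 = 0 + 0 + 1 + 1 + 1 + 0 + 1 + 0 = 4 ≡ 0 (mod 2).
  s_3 = 1 + 1 + 1 + 1 + 0 + 0 + 1 + 0 = 5 ≡ 1 (mod 2).
  s_4 = 1 + 1 + 0 + 1 + 1 + 0 + 0 + 0 = 4 ≡ 0 (mod 2).
s = (1, 0, 1, 0)^T — this equals column 10 of H (binary 1010), so error is at position 10.
Correct: flip bit 10 of r = 111001101001010 to get c = 111001101101010.


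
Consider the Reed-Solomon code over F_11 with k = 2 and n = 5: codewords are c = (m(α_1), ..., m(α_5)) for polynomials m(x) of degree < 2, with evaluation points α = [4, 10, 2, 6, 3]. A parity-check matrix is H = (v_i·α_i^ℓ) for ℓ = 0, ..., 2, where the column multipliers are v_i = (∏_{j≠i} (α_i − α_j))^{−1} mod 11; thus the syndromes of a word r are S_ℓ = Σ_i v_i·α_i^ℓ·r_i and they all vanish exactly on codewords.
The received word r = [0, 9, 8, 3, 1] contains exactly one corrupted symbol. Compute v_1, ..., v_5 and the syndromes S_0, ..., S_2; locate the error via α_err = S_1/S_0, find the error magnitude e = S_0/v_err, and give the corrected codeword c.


S = (8, 2, 6), error at position 5, error magnitude e = 8, c = [0, 9, 8, 3, 4].

Step 1: column multipliers v_i = (∏_{j≠i}(α_i − α_j))^{−1} mod 11.
  i = 1 (α = 4): (4−10)(4−2)(4−6)(4−3) = (−6)·2·(−2)·1 = 24 ≡ 2, so v_1 = 2^{−1} = 6 (mod 11).
  i = 2 (α = 10): (10−4)(10−2)(10−6)(10−3) = 6·8·4·7 = 1344 ≡ 2, so v_2 = 2^{−1} = 6 (mod 11).
  i = 3 (α = 2): (2−4)(2−10)(2−6)(2−3) = (−2)·(−8)·(−4)·(−1) = 64 ≡ 9, so v_3 = 9^{−1} = 5 (mod 11).
  i = 4 (α = 6): (6−4)(6−10)(6−2)(6−3) = 2·(−4)·4·3 = −96 ≡ 3, so v_4 = 3^{−1} = 4 (mod 11).
  i = 5 (α = 3): (3−4)(3−10)(3−2)(3−6) = (−1)·(−7)·1·(−3) = −21 ≡ 1, so v_5 = 1^{−1} = 1 (mod 11).
  v = [6, 6, 5, 4, 1].
Step 2: syndromes of r = [0, 9, 8, 3, 1] (all sums mod 11).
  S_0 = Σ v_i r_i = 6·0 + 6·9 + 5·8 + 4·3 + 1·1 = 107 ≡ 8.
  S_1 = Σ v_i α_i r_i = 6·4·0 + 6·10·9 + 5·2·8 + 4·6·3 + 1·3·1 = 695 ≡ 2.
  α_i^2 mod 11 = [5, 1, 4, 3, 9].
  S_2 = Σ v_i α_i^2 r_i = 6·5·0 + 6·1·9 + 5·4·8 + 4·3·3 + 1·9·1 = 259 ≡ 6.
  S = (8, 2, 6) ≠ 0, so r is not a codeword (an error is present).
Step 3: locate the error. For a single error e at position i, S_ℓ = v_i·e·α_i^ℓ, so α_err = S_1/S_0.
  S_0^{−1} = 8^{−1} = 7 (mod 11), so α_err = 2·7 = 14 ≡ 3 = α_5. Error position i = 5.
  Consistency check: S_2/S_1 = 6·6 = 36 ≡ 3 = α_err ✓ (single-error assumption holds).
Step 4: error magnitude e = S_0/v_5 = S_0·∏_{j≠5}(α_5 − α_j) = 8·1 = 8 ≡ 8 (mod 11).
Step 5: correct position 5: c_5 = r_5 − e = 1 − 8 ≡ 4 (mod 11). Hence c = [0, 9, 8, 3, 4].
  Check: interpolating c through the α_i gives m(x) = 5 + 7·x (degree < 2) with m(α_i) = c_i for every i, so c is indeed a codeword.


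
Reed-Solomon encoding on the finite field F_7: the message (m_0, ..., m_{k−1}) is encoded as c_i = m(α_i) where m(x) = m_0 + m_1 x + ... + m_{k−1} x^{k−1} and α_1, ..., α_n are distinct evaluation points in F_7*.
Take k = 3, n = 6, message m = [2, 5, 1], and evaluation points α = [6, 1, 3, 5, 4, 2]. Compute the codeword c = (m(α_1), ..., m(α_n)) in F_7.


c = [5, 1, 5, 3, 3, 2]

Message polynomial: m(x) = 2 + 5·x + 1·x^2 (mod 7).
For each evaluation point α_i, compute m(α_i) mod 7:
  α_1 = 6: Horner steps 1 → 4 → 5, so m(6) = 5.
  α_2 = 1: Horner steps 1 → 6 → 1, so m(1) = 1.
  α_3 = 3: Horner steps 1 → 1 → 5, so m(3) = 5.
  α_4 = 5: Horner steps 1 → 3 → 3, so m(5) = 3.
  α_5 = 4: Horner steps 1 → 2 → 3, so m(4) = 3.
  α_6 = 2: Horner steps 1 → 0 → 2, so m(2) = 2.
Codeword c = [5, 1, 5, 3, 3, 2] ∈ F_7^6.


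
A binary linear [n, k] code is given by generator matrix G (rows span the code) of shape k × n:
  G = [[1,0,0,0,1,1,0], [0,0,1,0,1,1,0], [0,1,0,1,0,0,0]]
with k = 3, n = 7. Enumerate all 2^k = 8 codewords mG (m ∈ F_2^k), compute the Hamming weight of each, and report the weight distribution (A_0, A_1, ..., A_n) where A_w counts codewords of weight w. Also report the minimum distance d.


Weight distribution: A_0 = 1, A_2 = 2, A_3 = 2, A_4 = 1, A_5 = 2. Minimum distance d = 2.

Enumerate all 2^3 = 8 messages m ∈ F_2^3.
For each, compute codeword c = mG in F_2^7, then tally its weight.
  m = 000 → c = 0000000, weight = 0.
  m = 100 → c = 1000110, weight = 3.
  m = 010 → c = 0010110, weight = 3.
  m = 110 → c = 1010000, weight = 2.
  m = 001 → c = 0101000, weight = 2.
  m = 101 → c = 1101110, weight = 5.
  m = 011 → c = 0111110, weight = 5.
  m = 111 → c = 1111000, weight = 4.
Tally weights:
  weight 0: 1 codewords.
  weight 2: 2 codewords.
  weight 3: 2 codewords.
  weight 4: 1 codewords.
  weight 5: 2 codewords.
Minimum distance d = smallest w > 0 with A_w > 0 = 2.
Sanity: Σ A_w = 8 = 2^3 = 8 ✓.


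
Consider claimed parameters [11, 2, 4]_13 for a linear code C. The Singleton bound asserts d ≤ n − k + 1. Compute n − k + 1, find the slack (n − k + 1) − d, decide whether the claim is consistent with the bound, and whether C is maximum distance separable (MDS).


Singleton RHS = n − k + 1 = 10, slack = 6, bound satisfied, not MDS.

Singleton bound: d ≤ n − k + 1.
Here n = 11, k = 2, so n − k + 1 = 10.
Given d = 4, check d ≤ 10: YES.
Slack = (n − k + 1) − d = 6.
The code is NOT MDS (slack = 6 > 0).
Description: the claimed parameters are [11, 2, 4]_13; such a code would be non-MDS.


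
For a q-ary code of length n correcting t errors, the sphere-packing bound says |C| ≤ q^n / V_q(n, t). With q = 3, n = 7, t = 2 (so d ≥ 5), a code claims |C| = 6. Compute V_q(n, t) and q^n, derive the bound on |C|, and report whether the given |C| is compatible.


V_q(n, t) = 99, q^n = 2187, Hamming bound = 22, |C| = 6 ≤ bound (satisfied).

Step 1: Compute V_q(n, t) = Σ_{j=0}^2 C(n, j) (q−1)^j.
  j = 0: C(7,0)·(2)^0 = 1·1 = 1.
  j = 1: C(7,1)·(2)^1 = 7·2 = 14.
  j = 2: C(7,2)·(2)^2 = 21·4 = 84.
  V_q(n, t) = 1 + 14 + 84 = 99.
Step 2: q^n = 3^7 = 2187.
Step 3: Hamming bound ⌊q^n / V_q(n,t)⌋ = ⌊2187/99⌋ = 22.
Step 4: Compare |C| = 6 to 22: satisfied.
The claimed |C| lies below the Hamming bound.


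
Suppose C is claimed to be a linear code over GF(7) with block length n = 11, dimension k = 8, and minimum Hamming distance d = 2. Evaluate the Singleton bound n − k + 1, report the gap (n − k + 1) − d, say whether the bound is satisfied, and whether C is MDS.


Singleton RHS = n − k + 1 = 4, slack = 2, bound satisfied, not MDS.

Singleton bound: d ≤ n − k + 1.
Here n = 11, k = 8, so n − k + 1 = 4.
Given d = 2, check d ≤ 4: YES.
Slack = (n − k + 1) − d = 2.
The code is NOT MDS (slack = 2 > 0).
Description: the claimed parameters are [11, 8, 2]_7; such a code would be non-MDS.


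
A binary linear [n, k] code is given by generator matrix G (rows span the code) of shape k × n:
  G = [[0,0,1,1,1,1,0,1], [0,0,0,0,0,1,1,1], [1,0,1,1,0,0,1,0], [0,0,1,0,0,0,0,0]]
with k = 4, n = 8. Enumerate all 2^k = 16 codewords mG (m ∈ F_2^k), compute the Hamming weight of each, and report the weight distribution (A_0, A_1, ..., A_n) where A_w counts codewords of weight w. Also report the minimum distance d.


Weight distribution: A_0 = 1, A_1 = 1, A_2 = 1, A_3 = 4, A_4 = 5, A_5 = 3, A_6 = 1. Minimum distance d = 1.

Enumerate all 2^4 = 16 messages m ∈ F_2^4.
For each, compute codeword c = mG in F_2^8, then tally its weight.
  m = 0000 → c = 00000000, weight = 0.
  m = 1000 → c = 00111101, weight = 5.
  m = 0100 → c = 00000111, weight = 3.
  m = 1100 → c = 00111010, weight = 4.
  m = 0010 → c = 10110010, weight = 4.
  m = 1010 → c = 10001111, weight = 5.
  m = 0110 → c = 10110101, weight = 5.
  m = 1110 → c = 10001000, weight = 2.
  m = 0001 → c = 00100000, weight = 1.
  m = 1001 → c = 00011101, weight = 4.
  m = 0101 → c = 00100111, weight = 4.
  m = 1101 → c = 00011010, weight = 3.
  m = 0011 → c = 10010010, weight = 3.
  m = 1011 → c = 10101111, weight = 6.
  m = 0111 → c = 10010101, weight = 4.
  m = 1111 → c = 10101000, weight = 3.
Tally weights:
  weight 0: 1 codewords.
  weight 1: 1 codewords.
  weight 2: 1 codewords.
  weight 3: 4 codewords.
  weight 4: 5 codewords.
  weight 5: 3 codewords.
  weight 6: 1 codewords.
Minimum distance d = smallest w > 0 with A_w > 0 = 1.
Sanity: Σ A_w = 16 = 2^4 = 16 ✓.


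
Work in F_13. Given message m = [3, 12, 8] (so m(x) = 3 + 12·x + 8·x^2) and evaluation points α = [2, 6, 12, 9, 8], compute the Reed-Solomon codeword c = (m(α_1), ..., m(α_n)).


c = [7, 12, 12, 5, 0]

Message polynomial: m(x) = 3 + 12·x + 8·x^2 (mod 13).
For each evaluation point α_i, compute m(α_i) mod 13:
  α_1 = 2: Horner steps 8 → 2 → 7, so m(2) = 7.
  α_2 = 6: Horner steps 8 → 8 → 12, so m(6) = 12.
  α_3 = 12: Horner steps 8 → 4 → 12, so m(12) = 12.
  α_4 = 9: Horner steps 8 → 6 → 5, so m(9) = 5.
  α_5 = 8: Horner steps 8 → 11 → 0, so m(8) = 0.
Codeword c = [7, 12, 12, 5, 0] ∈ F_13^5.


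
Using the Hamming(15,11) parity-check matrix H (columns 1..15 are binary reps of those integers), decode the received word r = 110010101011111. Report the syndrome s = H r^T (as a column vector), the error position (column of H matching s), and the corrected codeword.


s = (0, 0, 1, 1)^T, error position = 3, corrected codeword c = 111010101011111

Compute s = H r^T mod 2 one row at a time:
  s_1 = 0 + 1 + 0 + 1 + 1 + 1 + 1 + 1 = 6 ≡ 0 (mod 2).
  s_2 = 0 + 1 + 0 + 1 + 1 + 1 + 1 + 1 = 6 ≡ 0 (mod 2).
  s_3 = 1 + 0 + 0 + 1 + 0 + 1 + 1 + 1 = 5 ≡ 1 (mod 2).
  s_4 = 1 + 0 + 1 + 1 + 1 + 1 + 1 + 1 = 7 ≡ 1 (mod 2).
s = (0, 0, 1, 1)^T — this equals column 3 of H (binary 0011), so error is at position 3.
Correct: flip bit 3 of r = 110010101011111 to get c = 111010101011111.


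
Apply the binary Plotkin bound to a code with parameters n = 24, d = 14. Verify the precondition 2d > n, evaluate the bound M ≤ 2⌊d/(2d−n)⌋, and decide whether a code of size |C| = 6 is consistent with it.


Plotkin bound M ≤ 6; given |C| = 6 ≤ bound (satisfied).

Check applicability: 2d = 28, n = 24.
2d − n = 4 > 0, so Plotkin applies.
Compute d/(2d−n) = 14/4 ≈ 3.5000.
⌊d/(2d−n)⌋ = 3.
Plotkin bound: M ≤ 2·3 = 6.
Given |C| = 6, check: satisfied.
This |C| is at the Plotkin bound.


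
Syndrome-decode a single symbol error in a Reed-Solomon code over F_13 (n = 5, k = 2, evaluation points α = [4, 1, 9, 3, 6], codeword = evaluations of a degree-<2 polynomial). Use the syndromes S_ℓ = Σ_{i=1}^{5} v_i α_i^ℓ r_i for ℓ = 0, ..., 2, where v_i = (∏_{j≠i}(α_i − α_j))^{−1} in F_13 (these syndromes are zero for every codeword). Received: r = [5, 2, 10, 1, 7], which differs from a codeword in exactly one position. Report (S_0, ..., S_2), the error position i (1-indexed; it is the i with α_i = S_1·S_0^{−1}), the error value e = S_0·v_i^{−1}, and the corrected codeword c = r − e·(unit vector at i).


S = (12, 10, 4), error at position 4, error magnitude e = 10, c = [5, 2, 10, 4, 7].

Step 1: column multipliers v_i = (∏_{j≠i}(α_i − α_j))^{−1} mod 13.
  i = 1 (α = 4): (4−1)(4−9)(4−3)(4−6) = 3·(−5)·1·(−2) = 30 ≡ 4, so v_1 = 4^{−1} = 10 (mod 13).
  i = 2 (α = 1): (1−4)(1−9)(1−3)(1−6) = (−3)·(−8)·(−2)·(−5) = 240 ≡ 6, so v_2 = 6^{−1} = 11 (mod 13).
  i = 3 (α = 9): (9−4)(9−1)(9−3)(9−6) = 5·8·6·3 = 720 ≡ 5, so v_3 = 5^{−1} = 8 (mod 13).
  i = 4 (α = 3): (3−4)(3−1)(3−9)(3−6) = (−1)·2·(−6)·(−3) = −36 ≡ 3, so v_4 = 3^{−1} = 9 (mod 13).
  i = 5 (α = 6): (6−4)(6−1)(6−9)(6−3) = 2·5·(−3)·3 = −90 ≡ 1, so v_5 = 1^{−1} = 1 (mod 13).
  v = [10, 11, 8, 9, 1].
Step 2: syndromes of r = [5, 2, 10, 1, 7] (all sums mod 13).
  S_0 = Σ v_i r_i = 10·5 + 11·2 + 8·10 + 9·1 + 1·7 = 168 ≡ 12.
  S_1 = Σ v_i α_i r_i = 10·4·5 + 11·1·2 + 8·9·10 + 9·3·1 + 1·6·7 = 1011 ≡ 10.
  α_i^2 mod 13 = [3, 1, 3, 9, 10].
  S_2 = Σ v_i α_i^2 r_i = 10·3·5 + 11·1·2 + 8·3·10 + 9·9·1 + 1·10·7 = 563 ≡ 4.
  S = (12, 10, 4) ≠ 0, so r is not a codeword (an error is present).
Step 3: locate the error. For a single error e at position i, S_ℓ = v_i·e·α_i^ℓ, so α_err = S_1/S_0.
  S_0^{−1} = 12^{−1} = 12 (mod 13), so α_err = 10·12 = 120 ≡ 3 = α_4. Error position i = 4.
  Consistency check: S_2/S_1 = 4·4 = 16 ≡ 3 = α_err ✓ (single-error assumption holds).
Step 4: error magnitude e = S_0/v_4 = S_0·∏_{j≠4}(α_4 − α_j) = 12·3 = 36 ≡ 10 (mod 13).
Step 5: correct position 4: c_4 = r_4 − e = 1 − 10 ≡ 4 (mod 13). Hence c = [5, 2, 10, 4, 7].
  Check: interpolating c through the α_i gives m(x) = 1 + 1·x (degree < 2) with m(α_i) = c_i for every i, so c is indeed a codeword.


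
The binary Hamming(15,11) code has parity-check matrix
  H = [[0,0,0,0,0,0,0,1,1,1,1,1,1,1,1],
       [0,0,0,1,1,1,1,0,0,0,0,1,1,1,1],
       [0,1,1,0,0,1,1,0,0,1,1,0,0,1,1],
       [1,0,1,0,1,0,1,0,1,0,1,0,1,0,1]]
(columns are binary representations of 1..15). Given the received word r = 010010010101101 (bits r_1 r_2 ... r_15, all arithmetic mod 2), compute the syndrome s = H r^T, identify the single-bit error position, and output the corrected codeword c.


s = (1, 0, 1, 1)^T, error position = 11, corrected codeword c = 010010010111101

Compute s = H r^T mod 2 one row at a time:
  s_1 = 1 + 0 + 1 + 0 + 1 + 1 + 0 + 1 = 5 ≡ 1 (mod 2).
  s_2 = 0 + 1 + 0 + 0 + 1 + 1 + 0 + 1 = 4 ≡ 0 (mod 2).
  s_3 = 1 + 0 + 0 + 0 + 1 + 0 + 0 + 1 = 3 ≡ 1 (mod 2).
  s_4 = 0 + 0 + 1 + 0 + 0 + 0 + 1 + 1 = 3 ≡ 1 (mod 2).
s = (1, 0, 1, 1)^T — this equals column 11 of H (binary 1011), so error is at position 11.
Correct: flip bit 11 of r = 010010010101101 to get c = 010010010111101.


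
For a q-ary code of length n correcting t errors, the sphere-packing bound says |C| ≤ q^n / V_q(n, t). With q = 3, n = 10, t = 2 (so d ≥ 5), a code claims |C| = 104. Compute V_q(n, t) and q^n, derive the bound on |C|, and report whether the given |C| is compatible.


V_q(n, t) = 201, q^n = 59049, Hamming bound = 293, |C| = 104 ≤ bound (satisfied).

Step 1: Compute V_q(n, t) = Σ_{j=0}^2 C(n, j) (q−1)^j.
  j = 0: C(10,0)·(2)^0 = 1·1 = 1.
  j = 1: C(10,1)·(2)^1 = 10·2 = 20.
  j = 2: C(10,2)·(2)^2 = 45·4 = 180.
  V_q(n, t) = 1 + 20 + 180 = 201.
Step 2: q^n = 3^10 = 59049.
Step 3: Hamming bound ⌊q^n / V_q(n,t)⌋ = ⌊59049/201⌋ = 293.
Step 4: Compare |C| = 104 to 293: satisfied.
The claimed |C| lies below the Hamming bound.


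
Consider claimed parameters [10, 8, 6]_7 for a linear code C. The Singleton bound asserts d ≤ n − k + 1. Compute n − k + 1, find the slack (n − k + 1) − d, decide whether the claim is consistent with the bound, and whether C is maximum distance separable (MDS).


Singleton RHS = n − k + 1 = 3, slack = -3, bound violated (no such code; not MDS).

Singleton bound: d ≤ n − k + 1.
Here n = 10, k = 8, so n − k + 1 = 3.
Given d = 6, check d ≤ 3: NO.
Slack = (n − k + 1) − d = -3.
The slack is negative: d = 6 exceeds n − k + 1 = 3 by 3, so the Singleton bound is violated and no linear [10, 8, 6]_7 code can exist. In particular it is not MDS (MDS requires d = n − k + 1 exactly).
Description: the claimed parameters are [10, 8, 6]_7; such a code would be impossible (violates the Singleton bound).


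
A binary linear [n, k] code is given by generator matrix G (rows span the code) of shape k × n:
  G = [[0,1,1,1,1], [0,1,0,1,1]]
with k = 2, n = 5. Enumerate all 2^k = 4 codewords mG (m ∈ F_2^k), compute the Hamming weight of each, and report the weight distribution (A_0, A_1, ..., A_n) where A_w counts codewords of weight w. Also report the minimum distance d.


Weight distribution: A_0 = 1, A_1 = 1, A_3 = 1, A_4 = 1. Minimum distance d = 1.

Enumerate all 2^2 = 4 messages m ∈ F_2^2.
For each, compute codeword c = mG in F_2^5, then tally its weight.
  m = 00 → c = 00000, weight = 0.
  m = 10 → c = 01111, weight = 4.
  m = 01 → c = 01011, weight = 3.
  m = 11 → c = 00100, weight = 1.
Tally weights:
  weight 0: 1 codewords.
  weight 1: 1 codewords.
  weight 3: 1 codewords.
  weight 4: 1 codewords.
Minimum distance d = smallest w > 0 with A_w > 0 = 1.
Sanity: Σ A_w = 4 = 2^2 = 4 ✓.


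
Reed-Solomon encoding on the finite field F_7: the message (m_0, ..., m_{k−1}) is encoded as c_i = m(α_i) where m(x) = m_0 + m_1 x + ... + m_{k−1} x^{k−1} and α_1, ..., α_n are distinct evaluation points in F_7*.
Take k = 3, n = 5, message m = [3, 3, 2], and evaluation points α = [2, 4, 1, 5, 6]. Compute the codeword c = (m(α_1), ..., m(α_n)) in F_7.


c = [3, 5, 1, 5, 2]

Message polynomial: m(x) = 3 + 3·x + 2·x^2 (mod 7).
For each evaluation point α_i, compute m(α_i) mod 7:
  α_1 = 2: Horner steps 2 → 0 → 3, so m(2) = 3.
  α_2 = 4: Horner steps 2 → 4 → 5, so m(4) = 5.
  α_3 = 1: Horner steps 2 → 5 → 1, so m(1) = 1.
  α_4 = 5: Horner steps 2 → 6 → 5, so m(5) = 5.
  α_5 = 6: Horner steps 2 → 1 → 2, so m(6) = 2.
Codeword c = [3, 5, 1, 5, 2] ∈ F_7^5.


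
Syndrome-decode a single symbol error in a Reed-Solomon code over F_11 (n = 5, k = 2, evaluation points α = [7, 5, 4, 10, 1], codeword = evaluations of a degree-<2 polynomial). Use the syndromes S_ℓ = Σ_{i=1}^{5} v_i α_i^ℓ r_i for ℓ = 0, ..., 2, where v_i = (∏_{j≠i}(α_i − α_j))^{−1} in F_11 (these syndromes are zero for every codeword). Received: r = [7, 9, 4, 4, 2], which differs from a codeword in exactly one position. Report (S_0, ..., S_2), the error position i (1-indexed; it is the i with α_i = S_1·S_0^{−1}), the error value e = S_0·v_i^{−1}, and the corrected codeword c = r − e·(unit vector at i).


S = (5, 9, 3), error at position 3, error magnitude e = 5, c = [7, 9, 10, 4, 2].

Step 1: column multipliers v_i = (∏_{j≠i}(α_i − α_j))^{−1} mod 11.
  i = 1 (α = 7): (7−5)(7−4)(7−10)(7−1) = 2·3·(−3)·6 = −108 ≡ 2, so v_1 = 2^{−1} = 6 (mod 11).
  i = 2 (α = 5): (5−7)(5−4)(5−10)(5−1) = (−2)·1·(−5)·4 = 40 ≡ 7, so v_2 = 7^{−1} = 8 (mod 11).
  i = 3 (α = 4): (4−7)(4−5)(4−10)(4−1) = (−3)·(−1)·(−6)·3 = −54 ≡ 1, so v_3 = 1^{−1} = 1 (mod 11).
  i = 4 (α = 10): (10−7)(10−5)(10−4)(10−1) = 3·5·6·9 = 810 ≡ 7, so v_4 = 7^{−1} = 8 (mod 11).
  i = 5 (α = 1): (1−7)(1−5)(1−4)(1−10) = (−6)·(−4)·(−3)·(−9) = 648 ≡ 10, so v_5 = 10^{−1} = 10 (mod 11).
  v = [6, 8, 1, 8, 10].
Step 2: syndromes of r = [7, 9, 4, 4, 2] (all sums mod 11).
  S_0 = Σ v_i r_i = 6·7 + 8·9 + 1·4 + 8·4 + 10·2 = 170 ≡ 5.
  S_1 = Σ v_i α_i r_i = 6·7·7 + 8·5·9 + 1·4·4 + 8·10·4 + 10·1·2 = 1010 ≡ 9.
  α_i^2 mod 11 = [5, 3, 5, 1, 1].
  S_2 = Σ v_i α_i^2 r_i = 6·5·7 + 8·3·9 + 1·5·4 + 8·1·4 + 10·1·2 = 498 ≡ 3.
  S = (5, 9, 3) ≠ 0, so r is not a codeword (an error is present).
Step 3: locate the error. For a single error e at position i, S_ℓ = v_i·e·α_i^ℓ, so α_err = S_1/S_0.
  S_0^{−1} = 5^{−1} = 9 (mod 11), so α_err = 9·9 = 81 ≡ 4 = α_3. Error position i = 3.
  Consistency check: S_2/S_1 = 3·5 = 15 ≡ 4 = α_err ✓ (single-error assumption holds).
Step 4: error magnitude e = S_0/v_3 = S_0·∏_{j≠3}(α_3 − α_j) = 5·1 = 5 ≡ 5 (mod 11).
Step 5: correct position 3: c_3 = r_3 − e = 4 − 5 ≡ 10 (mod 11). Hence c = [7, 9, 10, 4, 2].
  Check: interpolating c through the α_i gives m(x) = 3 + 10·x (degree < 2) with m(α_i) = c_i for every i, so c is indeed a codeword.


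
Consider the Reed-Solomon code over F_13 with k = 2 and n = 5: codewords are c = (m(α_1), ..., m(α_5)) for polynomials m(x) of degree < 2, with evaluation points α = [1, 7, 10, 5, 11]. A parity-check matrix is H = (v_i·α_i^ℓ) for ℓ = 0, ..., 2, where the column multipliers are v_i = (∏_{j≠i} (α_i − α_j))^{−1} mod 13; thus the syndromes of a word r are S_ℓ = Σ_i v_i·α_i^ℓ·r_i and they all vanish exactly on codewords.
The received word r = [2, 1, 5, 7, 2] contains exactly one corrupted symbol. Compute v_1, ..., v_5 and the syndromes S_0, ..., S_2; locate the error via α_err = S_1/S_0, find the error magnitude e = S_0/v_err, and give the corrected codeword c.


S = (11, 11, 11), error at position 1, error magnitude e = 9, c = [6, 1, 5, 7, 2].

Step 1: column multipliers v_i = (∏_{j≠i}(α_i − α_j))^{−1} mod 13.
  i = 1 (α = 1): (1−7)(1−10)(1−5)(1−11) = (−6)·(−9)·(−4)·(−10) = 2160 ≡ 2, so v_1 = 2^{−1} = 7 (mod 13).
  i = 2 (α = 7): (7−1)(7−10)(7−5)(7−11) = 6·(−3)·2·(−4) = 144 ≡ 1, so v_2 = 1^{−1} = 1 (mod 13).
  i = 3 (α = 10): (10−1)(10−7)(10−5)(10−11) = 9·3·5·(−1) = −135 ≡ 8, so v_3 = 8^{−1} = 5 (mod 13).
  i = 4 (α = 5): (5−1)(5−7)(5−10)(5−11) = 4·(−2)·(−5)·(−6) = −240 ≡ 7, so v_4 = 7^{−1} = 2 (mod 13).
  i = 5 (α = 11): (11−1)(11−7)(11−10)(11−5) = 10·4·1·6 = 240 ≡ 6, so v_5 = 6^{−1} = 11 (mod 13).
  v = [7, 1, 5, 2, 11].
Step 2: syndromes of r = [2, 1, 5, 7, 2] (all sums mod 13).
  S_0 = Σ v_i r_i = 7·2 + 1·1 + 5·5 + 2·7 + 11·2 = 76 ≡ 11.
  S_1 = Σ v_i α_i r_i = 7·1·2 + 1·7·1 + 5·10·5 + 2·5·7 + 11·11·2 = 583 ≡ 11.
  α_i^2 mod 13 = [1, 10, 9, 12, 4].
  S_2 = Σ v_i α_i^2 r_i = 7·1·2 + 1·10·1 + 5·9·5 + 2·12·7 + 11·4·2 = 505 ≡ 11.
  S = (11, 11, 11) ≠ 0, so r is not a codeword (an error is present).
Step 3: locate the error. For a single error e at position i, S_ℓ = v_i·e·α_i^ℓ, so α_err = S_1/S_0.
  S_0^{−1} = 11^{−1} = 6 (mod 13), so α_err = 11·6 = 66 ≡ 1 = α_1. Error position i = 1.
  Consistency check: S_2/S_1 = 11·6 = 66 ≡ 1 = α_err ✓ (single-error assumption holds).
Step 4: error magnitude e = S_0/v_1 = S_0·∏_{j≠1}(α_1 − α_j) = 11·2 = 22 ≡ 9 (mod 13).
Step 5: correct position 1: c_1 = r_1 − e = 2 − 9 ≡ 6 (mod 13). Hence c = [6, 1, 5, 7, 2].
  Check: interpolating c through the α_i gives m(x) = 9 + 10·x (degree < 2) with m(α_i) = c_i for every i, so c is indeed a codeword.


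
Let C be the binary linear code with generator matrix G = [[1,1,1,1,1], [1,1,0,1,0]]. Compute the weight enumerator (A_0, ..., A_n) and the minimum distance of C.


Weight distribution: A_0 = 1, A_2 = 1, A_3 = 1, A_5 = 1. Minimum distance d = 2.

Enumerate all 2^2 = 4 messages m ∈ F_2^2.
For each, compute codeword c = mG in F_2^5, then tally its weight.
  m = 00 → c = 00000, weight = 0.
  m = 10 → c = 11111, weight = 5.
  m = 01 → c = 11010, weight = 3.
  m = 11 → c = 00101, weight = 2.
Tally weights:
  weight 0: 1 codewords.
  weight 2: 1 codewords.
  weight 3: 1 codewords.
  weight 5: 1 codewords.
Minimum distance d = smallest w > 0 with A_w > 0 = 2.
Sanity: Σ A_w = 4 = 2^2 = 4 ✓.


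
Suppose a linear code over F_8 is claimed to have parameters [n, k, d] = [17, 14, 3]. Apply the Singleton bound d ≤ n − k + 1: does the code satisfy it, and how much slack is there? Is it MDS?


Singleton RHS = n − k + 1 = 4, slack = 1, bound satisfied, not MDS.

Singleton bound: d ≤ n − k + 1.
Here n = 17, k = 14, so n − k + 1 = 4.
Given d = 3, check d ≤ 4: YES.
Slack = (n − k + 1) − d = 1.
The code is NOT MDS (slack = 1 > 0).
Description: the claimed parameters are [17, 14, 3]_8; such a code would be non-MDS.


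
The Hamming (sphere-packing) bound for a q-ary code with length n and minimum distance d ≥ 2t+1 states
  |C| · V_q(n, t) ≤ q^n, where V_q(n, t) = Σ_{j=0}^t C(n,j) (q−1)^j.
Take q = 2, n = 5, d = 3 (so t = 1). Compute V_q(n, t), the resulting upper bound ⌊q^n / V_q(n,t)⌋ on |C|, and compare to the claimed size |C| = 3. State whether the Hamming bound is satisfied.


V_q(n, t) = 6, q^n = 32, Hamming bound = 5, |C| = 3 ≤ bound (satisfied).

Step 1: Compute V_q(n, t) = Σ_{j=0}^1 C(n, j) (q−1)^j.
  j = 0: C(5,0)·(1)^0 = 1·1 = 1.
  j = 1: C(5,1)·(1)^1 = 5·1 = 5.
  V_q(n, t) = 1 + 5 = 6.
Step 2: q^n = 2^5 = 32.
Step 3: Hamming bound ⌊q^n / V_q(n,t)⌋ = ⌊32/6⌋ = 5.
Step 4: Compare |C| = 3 to 5: satisfied.
The claimed |C| lies below the Hamming bound.


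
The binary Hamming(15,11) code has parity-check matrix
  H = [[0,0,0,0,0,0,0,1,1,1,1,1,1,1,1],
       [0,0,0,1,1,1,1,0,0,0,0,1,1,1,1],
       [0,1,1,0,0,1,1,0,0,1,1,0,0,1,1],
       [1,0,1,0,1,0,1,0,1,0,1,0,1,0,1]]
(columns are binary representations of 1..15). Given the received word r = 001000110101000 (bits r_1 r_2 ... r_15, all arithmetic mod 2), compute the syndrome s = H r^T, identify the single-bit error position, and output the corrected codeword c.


s = (1, 0, 1, 0)^T, error position = 10, corrected codeword c = 001000110001000

Compute s = H r^T mod 2 one row at a time:
  s_1 = 1 + 0 + 1 + 0 + 1 + 0 + 0 + 0 = 3 ≡ 1 (mod 2).
  s_2 = 0 + 0 + 0 + 1 + 1 + 0 + 0 + 0 = 2 ≡ 0 (mod 2).
  s_3 = 0 + 1 + 0 + 1 + 1 + 0 + 0 + 0 = 3 ≡ 1 (mod 2).
  s_4 = 0 + 1 + 0 + 1 + 0 + 0 + 0 + 0 = 2 ≡ 0 (mod 2).
s = (1, 0, 1, 0)^T — this equals column 10 of H (binary 1010), so error is at position 10.
Correct: flip bit 10 of r = 001000110101000 to get c = 001000110001000.


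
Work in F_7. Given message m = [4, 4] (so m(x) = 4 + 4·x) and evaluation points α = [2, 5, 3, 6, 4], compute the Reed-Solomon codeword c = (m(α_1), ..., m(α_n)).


c = [5, 3, 2, 0, 6]

Message polynomial: m(x) = 4 + 4·x (mod 7).
For each evaluation point α_i, compute m(α_i) mod 7:
  α_1 = 2: Horner steps 4 → 5, so m(2) = 5.
  α_2 = 5: Horner steps 4 → 3, so m(5) = 3.
  α_3 = 3: Horner steps 4 → 2, so m(3) = 2.
  α_4 = 6: Horner steps 4 → 0, so m(6) = 0.
  α_5 = 4: Horner steps 4 → 6, so m(4) = 6.
Codeword c = [5, 3, 2, 0, 6] ∈ F_7^5.


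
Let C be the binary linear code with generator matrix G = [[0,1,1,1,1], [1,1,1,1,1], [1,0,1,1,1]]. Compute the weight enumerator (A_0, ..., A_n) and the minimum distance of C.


Weight distribution: A_0 = 1, A_1 = 2, A_2 = 1, A_3 = 1, A_4 = 2, A_5 = 1. Minimum distance d = 1.

Enumerate all 2^3 = 8 messages m ∈ F_2^3.
For each, compute codeword c = mG in F_2^5, then tally its weight.
  m = 000 → c = 00000, weight = 0.
  m = 100 → c = 01111, weight = 4.
  m = 010 → c = 11111, weight = 5.
  m = 110 → c = 10000, weight = 1.
  m = 001 → c = 10111, weight = 4.
  m = 101 → c = 11000, weight = 2.
  m = 011 → c = 01000, weight = 1.
  m = 111 → c = 00111, weight = 3.
Tally weights:
  weight 0: 1 codewords.
  weight 1: 2 codewords.
  weight 2: 1 codewords.
  weight 3: 1 codewords.
  weight 4: 2 codewords.
  weight 5: 1 codewords.
Minimum distance d = smallest w > 0 with A_w > 0 = 1.
Sanity: Σ A_w = 8 = 2^3 = 8 ✓.


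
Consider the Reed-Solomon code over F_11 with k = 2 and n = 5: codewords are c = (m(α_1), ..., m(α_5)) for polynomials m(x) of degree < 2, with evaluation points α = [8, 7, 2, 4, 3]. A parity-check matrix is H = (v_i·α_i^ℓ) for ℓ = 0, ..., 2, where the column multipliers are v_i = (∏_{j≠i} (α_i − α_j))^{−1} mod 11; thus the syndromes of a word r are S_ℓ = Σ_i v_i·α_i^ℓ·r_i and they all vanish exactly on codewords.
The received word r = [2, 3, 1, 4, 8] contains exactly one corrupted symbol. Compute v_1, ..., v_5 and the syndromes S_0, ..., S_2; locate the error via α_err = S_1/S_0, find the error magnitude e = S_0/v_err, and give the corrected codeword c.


S = (8, 9, 6), error at position 1, error magnitude e = 3, c = [10, 3, 1, 4, 8].

Step 1: column multipliers v_i = (∏_{j≠i}(α_i − α_j))^{−1} mod 11.
  i = 1 (α = 8): (8−7)(8−2)(8−4)(8−3) = 1·6·4·5 = 120 ≡ 10, so v_1 = 10^{−1} = 10 (mod 11).
  i = 2 (α = 7): (7−8)(7−2)(7−4)(7−3) = (−1)·5·3·4 = −60 ≡ 6, so v_2 = 6^{−1} = 2 (mod 11).
  i = 3 (α = 2): (2−8)(2−7)(2−4)(2−3) = (−6)·(−5)·(−2)·(−1) = 60 ≡ 5, so v_3 = 5^{−1} = 9 (mod 11).
  i = 4 (α = 4): (4−8)(4−7)(4−2)(4−3) = (−4)·(−3)·2·1 = 24 ≡ 2, so v_4 = 2^{−1} = 6 (mod 11).
  i = 5 (α = 3): (3−8)(3−7)(3−2)(3−4) = (−5)·(−4)·1·(−1) = −20 ≡ 2, so v_5 = 2^{−1} = 6 (mod 11).
  v = [10, 2, 9, 6, 6].
Step 2: syndromes of r = [2, 3, 1, 4, 8] (all sums mod 11).
  S_0 = Σ v_i r_i = 10·2 + 2·3 + 9·1 + 6·4 + 6·8 = 107 ≡ 8.
  S_1 = Σ v_i α_i r_i = 10·8·2 + 2·7·3 + 9·2·1 + 6·4·4 + 6·3·8 = 460 ≡ 9.
  α_i^2 mod 11 = [9, 5, 4, 5, 9].
  S_2 = Σ v_i α_i^2 r_i = 10·9·2 + 2·5·3 + 9·4·1 + 6·5·4 + 6·9·8 = 798 ≡ 6.
  S = (8, 9, 6) ≠ 0, so r is not a codeword (an error is present).
Step 3: locate the error. For a single error e at position i, S_ℓ = v_i·e·α_i^ℓ, so α_err = S_1/S_0.
  S_0^{−1} = 8^{−1} = 7 (mod 11), so α_err = 9·7 = 63 ≡ 8 = α_1. Error position i = 1.
  Consistency check: S_2/S_1 = 6·5 = 30 ≡ 8 = α_err ✓ (single-error assumption holds).
Step 4: error magnitude e = S_0/v_1 = S_0·∏_{j≠1}(α_1 − α_j) = 8·10 = 80 ≡ 3 (mod 11).
Step 5: correct position 1: c_1 = r_1 − e = 2 − 3 ≡ 10 (mod 11). Hence c = [10, 3, 1, 4, 8].
  Check: interpolating c through the α_i gives m(x) = 9 + 7·x (degree < 2) with m(α_i) = c_i for every i, so c is indeed a codeword.


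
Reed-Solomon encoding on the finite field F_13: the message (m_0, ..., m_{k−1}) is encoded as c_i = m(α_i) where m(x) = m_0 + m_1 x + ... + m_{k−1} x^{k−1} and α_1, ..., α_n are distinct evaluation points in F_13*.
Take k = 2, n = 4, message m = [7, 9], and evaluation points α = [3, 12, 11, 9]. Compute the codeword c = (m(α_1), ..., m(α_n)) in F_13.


c = [8, 11, 2, 10]

Message polynomial: m(x) = 7 + 9·x (mod 13).
For each evaluation point α_i, compute m(α_i) mod 13:
  α_1 = 3: Horner steps 9 → 8, so m(3) = 8.
  α_2 = 12: Horner steps 9 → 11, so m(12) = 11.
  α_3 = 11: Horner steps 9 → 2, so m(11) = 2.
  α_4 = 9: Horner steps 9 → 10, so m(9) = 10.
Codeword c = [8, 11, 2, 10] ∈ F_13^4.


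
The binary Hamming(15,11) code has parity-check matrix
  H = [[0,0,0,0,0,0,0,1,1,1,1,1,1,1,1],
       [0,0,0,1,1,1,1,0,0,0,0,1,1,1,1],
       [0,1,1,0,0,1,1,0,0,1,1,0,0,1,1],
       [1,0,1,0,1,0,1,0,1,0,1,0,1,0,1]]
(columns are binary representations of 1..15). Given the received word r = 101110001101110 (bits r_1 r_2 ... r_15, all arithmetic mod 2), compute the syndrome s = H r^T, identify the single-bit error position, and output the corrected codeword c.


s = (1, 1, 1, 1)^T, error position = 15, corrected codeword c = 101110001101111

Compute s = H r^T mod 2 one row at a time:
  s_1 = 0 + 1 + 1 + 0 + 1 + 1 + 1 + 0 = 5 ≡ 1 (mod 2).
  s_2 = 1 + 1 + 0 + 0 + 1 + 1 + 1 + 0 = 5 ≡ 1 (mod 2).
  s_3 = 0 + 1 + 0 + 0 + 1 + 0 + 1 + 0 = 3 ≡ 1 (mod 2).
  s_4 = 1 + 1 + 1 + 0 + 1 + 0 + 1 + 0 = 5 ≡ 1 (mod 2).
s = (1, 1, 1, 1)^T — this equals column 15 of H (binary 1111), so error is at position 15.
Correct: flip bit 15 of r = 101110001101110 to get c = 101110001101111.


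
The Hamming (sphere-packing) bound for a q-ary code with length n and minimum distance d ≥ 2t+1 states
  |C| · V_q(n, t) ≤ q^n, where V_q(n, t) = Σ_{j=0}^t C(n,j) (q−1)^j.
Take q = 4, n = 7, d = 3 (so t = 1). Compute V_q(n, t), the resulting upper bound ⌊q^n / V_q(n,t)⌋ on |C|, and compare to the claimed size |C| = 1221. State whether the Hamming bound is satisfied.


V_q(n, t) = 22, q^n = 16384, Hamming bound = 744, |C| = 1221 > bound (violated).

Step 1: Compute V_q(n, t) = Σ_{j=0}^1 C(n, j) (q−1)^j.
  j = 0: C(7,0)·(3)^0 = 1·1 = 1.
  j = 1: C(7,1)·(3)^1 = 7·3 = 21.
  V_q(n, t) = 1 + 21 = 22.
Step 2: q^n = 4^7 = 16384.
Step 3: Hamming bound ⌊q^n / V_q(n,t)⌋ = ⌊16384/22⌋ = 744.
Step 4: Compare |C| = 1221 to 744: violated.
The claimed |C| lies above the Hamming bound, so no 4-ary code of length 7 with d ≥ 3 can have 1221 codewords.


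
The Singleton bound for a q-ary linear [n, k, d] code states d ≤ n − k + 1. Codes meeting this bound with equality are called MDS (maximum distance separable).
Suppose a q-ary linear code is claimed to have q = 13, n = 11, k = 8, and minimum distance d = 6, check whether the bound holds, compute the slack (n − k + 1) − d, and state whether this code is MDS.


Singleton RHS = n − k + 1 = 4, slack = -2, bound violated (no such code; not MDS).

Singleton bound: d ≤ n − k + 1.
Here n = 11, k = 8, so n − k + 1 = 4.
Given d = 6, check d ≤ 4: NO.
Slack = (n − k + 1) − d = -2.
The slack is negative: d = 6 exceeds n − k + 1 = 4 by 2, so the Singleton bound is violated and no linear [11, 8, 6]_13 code can exist. In particular it is not MDS (MDS requires d = n − k + 1 exactly).
Description: the claimed parameters are [11, 8, 6]_13; such a code would be impossible (violates the Singleton bound).


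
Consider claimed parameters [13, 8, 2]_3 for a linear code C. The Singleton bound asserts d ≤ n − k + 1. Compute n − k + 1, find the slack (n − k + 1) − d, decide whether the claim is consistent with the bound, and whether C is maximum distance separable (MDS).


Singleton RHS = n − k + 1 = 6, slack = 4, bound satisfied, not MDS.

Singleton bound: d ≤ n − k + 1.
Here n = 13, k = 8, so n − k + 1 = 6.
Given d = 2, check d ≤ 6: YES.
Slack = (n − k + 1) − d = 4.
The code is NOT MDS (slack = 4 > 0).
Description: the claimed parameters are [13, 8, 2]_3; such a code would be non-MDS.


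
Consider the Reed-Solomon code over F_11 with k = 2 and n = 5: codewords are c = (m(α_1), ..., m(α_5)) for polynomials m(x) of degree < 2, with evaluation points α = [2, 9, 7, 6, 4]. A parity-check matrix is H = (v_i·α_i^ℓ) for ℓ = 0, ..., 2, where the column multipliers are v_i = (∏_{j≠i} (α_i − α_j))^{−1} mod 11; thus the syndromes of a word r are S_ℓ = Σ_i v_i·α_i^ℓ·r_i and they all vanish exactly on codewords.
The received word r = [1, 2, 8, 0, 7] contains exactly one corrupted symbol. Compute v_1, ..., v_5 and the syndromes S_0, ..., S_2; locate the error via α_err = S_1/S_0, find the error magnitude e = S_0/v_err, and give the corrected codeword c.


S = (2, 8, 10), error at position 5, error magnitude e = 1, c = [1, 2, 8, 0, 6].

Step 1: column multipliers v_i = (∏_{j≠i}(α_i − α_j))^{−1} mod 11.
  i = 1 (α = 2): (2−9)(2−7)(2−6)(2−4) = (−7)·(−5)·(−4)·(−2) = 280 ≡ 5, so v_1 = 5^{−1} = 9 (mod 11).
  i = 2 (α = 9): (9−2)(9−7)(9−6)(9−4) = 7·2·3·5 = 210 ≡ 1, so v_2 = 1^{−1} = 1 (mod 11).
  i = 3 (α = 7): (7−2)(7−9)(7−6)(7−4) = 5·(−2)·1·3 = −30 ≡ 3, so v_3 = 3^{−1} = 4 (mod 11).
  i = 4 (α = 6): (6−2)(6−9)(6−7)(6−4) = 4·(−3)·(−1)·2 = 24 ≡ 2, so v_4 = 2^{−1} = 6 (mod 11).
  i = 5 (α = 4): (4−2)(4−9)(4−7)(4−6) = 2·(−5)·(−3)·(−2) = −60 ≡ 6, so v_5 = 6^{−1} = 2 (mod 11).
  v = [9, 1, 4, 6, 2].
Step 2: syndromes of r = [1, 2, 8, 0, 7] (all sums mod 11).
  S_0 = Σ v_i r_i = 9·1 + 1·2 + 4·8 + 6·0 + 2·7 = 57 ≡ 2.
  S_1 = Σ v_i α_i r_i = 9·2·1 + 1·9·2 + 4·7·8 + 6·6·0 + 2·4·7 = 316 ≡ 8.
  α_i^2 mod 11 = [4, 4, 5, 3, 5].
  S_2 = Σ v_i α_i^2 r_i = 9·4·1 + 1·4·2 + 4·5·8 + 6·3·0 + 2·5·7 = 274 ≡ 10.
  S = (2, 8, 10) ≠ 0, so r is not a codeword (an error is present).
Step 3: locate the error. For a single error e at position i, S_ℓ = v_i·e·α_i^ℓ, so α_err = S_1/S_0.
  S_0^{−1} = 2^{−1} = 6 (mod 11), so α_err = 8·6 = 48 ≡ 4 = α_5. Error position i = 5.
  Consistency check: S_2/S_1 = 10·7 = 70 ≡ 4 = α_err ✓ (single-error assumption holds).
Step 4: error magnitude e = S_0/v_5 = S_0·∏_{j≠5}(α_5 − α_j) = 2·6 = 12 ≡ 1 (mod 11).
Step 5: correct position 5: c_5 = r_5 − e = 7 − 1 ≡ 6 (mod 11). Hence c = [1, 2, 8, 0, 6].
  Check: interpolating c through the α_i gives m(x) = 7 + 8·x (degree < 2) with m(α_i) = c_i for every i, so c is indeed a codeword.


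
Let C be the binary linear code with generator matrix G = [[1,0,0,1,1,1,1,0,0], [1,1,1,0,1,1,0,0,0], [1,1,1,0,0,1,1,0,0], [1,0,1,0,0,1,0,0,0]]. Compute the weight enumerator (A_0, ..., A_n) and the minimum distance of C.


Weight distribution: A_0 = 1, A_2 = 4, A_3 = 2, A_4 = 3, A_5 = 6. Minimum distance d = 2.

Enumerate all 2^4 = 16 messages m ∈ F_2^4.
For each, compute codeword c = mG in F_2^9, then tally its weight.
  m = 0000 → c = 000000000, weight = 0.
  m = 1000 → c = 100111100, weight = 5.
  m = 0100 → c = 111011000, weight = 5.
  m = 1100 → c = 011100100, weight = 4.
  m = 0010 → c = 111001100, weight = 5.
  m = 1010 → c = 011110000, weight = 4.
  m = 0110 → c = 000010100, weight = 2.
  m = 1110 → c = 100101000, weight = 3.
  m = 0001 → c = 101001000, weight = 3.
  m = 1001 → c = 001110100, weight = 4.
  m = 0101 → c = 010010000, weight = 2.
  m = 1101 → c = 110101100, weight = 5.
  m = 0011 → c = 010000100, weight = 2.
  m = 1011 → c = 110111000, weight = 5.
  m = 0111 → c = 101011100, weight = 5.
  m = 1111 → c = 001100000, weight = 2.
Tally weights:
  weight 0: 1 codewords.
  weight 2: 4 codewords.
  weight 3: 2 codewords.
  weight 4: 3 codewords.
  weight 5: 6 codewords.
Minimum distance d = smallest w > 0 with A_w > 0 = 2.
Sanity: Σ A_w = 16 = 2^4 = 16 ✓.


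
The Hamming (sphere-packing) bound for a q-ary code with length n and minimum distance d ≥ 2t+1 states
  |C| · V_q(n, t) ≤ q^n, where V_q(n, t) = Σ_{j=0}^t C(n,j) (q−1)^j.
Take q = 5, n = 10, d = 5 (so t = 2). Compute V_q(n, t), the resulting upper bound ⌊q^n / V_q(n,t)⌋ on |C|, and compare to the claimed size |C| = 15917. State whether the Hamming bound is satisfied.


V_q(n, t) = 761, q^n = 9765625, Hamming bound = 12832, |C| = 15917 > bound (violated).

Step 1: Compute V_q(n, t) = Σ_{j=0}^2 C(n, j) (q−1)^j.
  j = 0: C(10,0)·(4)^0 = 1·1 = 1.
  j = 1: C(10,1)·(4)^1 = 10·4 = 40.
  j = 2: C(10,2)·(4)^2 = 45·16 = 720.
  V_q(n, t) = 1 + 40 + 720 = 761.
Step 2: q^n = 5^10 = 9765625.
Step 3: Hamming bound ⌊q^n / V_q(n,t)⌋ = ⌊9765625/761⌋ = 12832.
Step 4: Compare |C| = 15917 to 12832: violated.
The claimed |C| lies above the Hamming bound, so no 5-ary code of length 10 with d ≥ 5 can have 15917 codewords.


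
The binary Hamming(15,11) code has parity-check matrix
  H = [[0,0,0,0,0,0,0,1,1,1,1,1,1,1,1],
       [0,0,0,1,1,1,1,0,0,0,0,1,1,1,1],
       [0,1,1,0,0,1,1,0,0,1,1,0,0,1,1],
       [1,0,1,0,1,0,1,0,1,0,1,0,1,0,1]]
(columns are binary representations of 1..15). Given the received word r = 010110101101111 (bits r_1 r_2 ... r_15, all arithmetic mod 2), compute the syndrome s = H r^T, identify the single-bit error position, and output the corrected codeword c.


s = (0, 1, 1, 1)^T, error position = 7, corrected codeword c = 010110001101111

Compute s = H r^T mod 2 one row at a time:
  s_1 = 0 + 1 + 1 + 0 + 1 + 1 + 1 + 1 = 6 ≡ 0 (mod 2).
  s_2 = 1 + 1 + 0 + 1 + 1 + 1 + 1 + 1 = 7 ≡ 1 (mod 2).
  s_3 = 1 + 0 + 0 + 1 + 1 + 0 + 1 + 1 = 5 ≡ 1 (mod 2).
  s_4 = 0 + 0 + 1 + 1 + 1 + 0 + 1 + 1 = 5 ≡ 1 (mod 2).
s = (0, 1, 1, 1)^T — this equals column 7 of H (binary 0111), so error is at position 7.
Correct: flip bit 7 of r = 010110101101111 to get c = 010110001101111.
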